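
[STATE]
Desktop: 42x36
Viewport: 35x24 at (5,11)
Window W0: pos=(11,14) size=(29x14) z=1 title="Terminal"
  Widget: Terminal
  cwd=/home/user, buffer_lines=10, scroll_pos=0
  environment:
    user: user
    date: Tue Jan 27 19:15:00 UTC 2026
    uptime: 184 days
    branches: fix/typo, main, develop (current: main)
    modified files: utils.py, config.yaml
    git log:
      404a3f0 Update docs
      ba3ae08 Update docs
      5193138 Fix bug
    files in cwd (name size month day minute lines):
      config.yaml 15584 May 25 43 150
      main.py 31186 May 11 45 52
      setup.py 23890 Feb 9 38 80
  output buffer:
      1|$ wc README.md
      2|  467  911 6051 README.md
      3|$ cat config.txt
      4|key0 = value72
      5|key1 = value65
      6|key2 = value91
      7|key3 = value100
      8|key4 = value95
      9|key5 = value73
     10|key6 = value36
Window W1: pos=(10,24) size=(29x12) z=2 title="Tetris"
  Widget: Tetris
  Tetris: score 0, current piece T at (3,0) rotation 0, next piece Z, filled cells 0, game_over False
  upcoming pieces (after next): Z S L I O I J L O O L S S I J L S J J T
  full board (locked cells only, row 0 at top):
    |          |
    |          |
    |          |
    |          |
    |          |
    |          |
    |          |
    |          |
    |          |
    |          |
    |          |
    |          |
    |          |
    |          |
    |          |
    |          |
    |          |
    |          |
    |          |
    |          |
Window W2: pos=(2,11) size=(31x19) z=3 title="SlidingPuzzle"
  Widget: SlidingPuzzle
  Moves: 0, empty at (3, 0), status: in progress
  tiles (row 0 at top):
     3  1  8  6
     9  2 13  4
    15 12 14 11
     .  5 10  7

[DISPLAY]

━━━━━━━━━━━━━━━━━━━━━━━━━━━┓       
lidingPuzzle               ┃       
───────────────────────────┨       
───┬────┬────┬────┐        ┃━━━━━━┓
 3 │  1 │  8 │  6 │        ┃      ┃
───┼────┼────┼────┤        ┃──────┨
 9 │  2 │ 13 │  4 │        ┃      ┃
───┼────┼────┼────┤        ┃E.md  ┃
15 │ 12 │ 14 │ 11 │        ┃      ┃
───┼────┼────┼────┤        ┃      ┃
   │  5 │ 10 │  7 │        ┃      ┃
───┴────┴────┴────┘        ┃      ┃
ves: 0                     ┃      ┃
                           ┃━━━━━┓┃
                           ┃     ┃┃
                           ┃─────┨┃
                           ┃     ┃┛
                           ┃     ┃ 
━━━━━━━━━━━━━━━━━━━━━━━━━━━┛     ┃ 
     ┃          │                ┃ 
     ┃          │                ┃ 
     ┃          │                ┃ 
     ┃          │Score:          ┃ 
     ┃          │0               ┃ 


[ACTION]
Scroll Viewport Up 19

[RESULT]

                                   
                                   
                                   
                                   
                                   
                                   
                                   
                                   
                                   
                                   
                                   
━━━━━━━━━━━━━━━━━━━━━━━━━━━┓       
lidingPuzzle               ┃       
───────────────────────────┨       
───┬────┬────┬────┐        ┃━━━━━━┓
 3 │  1 │  8 │  6 │        ┃      ┃
───┼────┼────┼────┤        ┃──────┨
 9 │  2 │ 13 │  4 │        ┃      ┃
───┼────┼────┼────┤        ┃E.md  ┃
15 │ 12 │ 14 │ 11 │        ┃      ┃
───┼────┼────┼────┤        ┃      ┃
   │  5 │ 10 │  7 │        ┃      ┃
───┴────┴────┴────┘        ┃      ┃
ves: 0                     ┃      ┃


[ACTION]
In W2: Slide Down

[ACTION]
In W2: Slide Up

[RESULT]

                                   
                                   
                                   
                                   
                                   
                                   
                                   
                                   
                                   
                                   
                                   
━━━━━━━━━━━━━━━━━━━━━━━━━━━┓       
lidingPuzzle               ┃       
───────────────────────────┨       
───┬────┬────┬────┐        ┃━━━━━━┓
 3 │  1 │  8 │  6 │        ┃      ┃
───┼────┼────┼────┤        ┃──────┨
 9 │  2 │ 13 │  4 │        ┃      ┃
───┼────┼────┼────┤        ┃E.md  ┃
15 │ 12 │ 14 │ 11 │        ┃      ┃
───┼────┼────┼────┤        ┃      ┃
   │  5 │ 10 │  7 │        ┃      ┃
───┴────┴────┴────┘        ┃      ┃
ves: 2                     ┃      ┃


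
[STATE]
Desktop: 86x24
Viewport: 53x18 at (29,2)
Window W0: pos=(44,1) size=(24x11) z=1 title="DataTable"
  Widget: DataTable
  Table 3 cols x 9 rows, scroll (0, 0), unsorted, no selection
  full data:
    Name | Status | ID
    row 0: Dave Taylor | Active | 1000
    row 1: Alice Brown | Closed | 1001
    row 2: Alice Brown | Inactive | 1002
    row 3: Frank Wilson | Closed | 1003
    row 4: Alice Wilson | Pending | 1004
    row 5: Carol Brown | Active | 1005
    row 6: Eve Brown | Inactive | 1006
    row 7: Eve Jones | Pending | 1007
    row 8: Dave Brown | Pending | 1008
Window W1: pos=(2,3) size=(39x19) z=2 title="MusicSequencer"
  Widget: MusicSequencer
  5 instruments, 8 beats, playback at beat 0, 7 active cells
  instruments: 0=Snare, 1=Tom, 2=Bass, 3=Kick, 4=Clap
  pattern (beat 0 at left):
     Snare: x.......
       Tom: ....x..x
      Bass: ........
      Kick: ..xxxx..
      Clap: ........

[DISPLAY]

               ┃ DataTable            ┃              
━━━━━━━━━━━┓   ┠──────────────────────┨              
           ┃   ┃Name        │Status  │┃              
───────────┨   ┃────────────┼────────┼┃              
           ┃   ┃Dave Taylor │Active  │┃              
           ┃   ┃Alice Brown │Closed  │┃              
           ┃   ┃Alice Brown │Inactive│┃              
           ┃   ┃Frank Wilson│Closed  │┃              
           ┃   ┃Alice Wilson│Pending │┃              
           ┃   ┗━━━━━━━━━━━━━━━━━━━━━━┛              
           ┃                                         
           ┃                                         
           ┃                                         
           ┃                                         
           ┃                                         
           ┃                                         
           ┃                                         
           ┃                                         


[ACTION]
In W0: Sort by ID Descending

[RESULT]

               ┃ DataTable            ┃              
━━━━━━━━━━━┓   ┠──────────────────────┨              
           ┃   ┃Name        │Status  │┃              
───────────┨   ┃────────────┼────────┼┃              
           ┃   ┃Dave Brown  │Pending │┃              
           ┃   ┃Eve Jones   │Pending │┃              
           ┃   ┃Eve Brown   │Inactive│┃              
           ┃   ┃Carol Brown │Active  │┃              
           ┃   ┃Alice Wilson│Pending │┃              
           ┃   ┗━━━━━━━━━━━━━━━━━━━━━━┛              
           ┃                                         
           ┃                                         
           ┃                                         
           ┃                                         
           ┃                                         
           ┃                                         
           ┃                                         
           ┃                                         


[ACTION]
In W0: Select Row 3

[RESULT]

               ┃ DataTable            ┃              
━━━━━━━━━━━┓   ┠──────────────────────┨              
           ┃   ┃Name        │Status  │┃              
───────────┨   ┃────────────┼────────┼┃              
           ┃   ┃Dave Brown  │Pending │┃              
           ┃   ┃Eve Jones   │Pending │┃              
           ┃   ┃Eve Brown   │Inactive│┃              
           ┃   ┃>arol Brown │Active  │┃              
           ┃   ┃Alice Wilson│Pending │┃              
           ┃   ┗━━━━━━━━━━━━━━━━━━━━━━┛              
           ┃                                         
           ┃                                         
           ┃                                         
           ┃                                         
           ┃                                         
           ┃                                         
           ┃                                         
           ┃                                         


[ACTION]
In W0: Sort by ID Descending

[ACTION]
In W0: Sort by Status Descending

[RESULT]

               ┃ DataTable            ┃              
━━━━━━━━━━━┓   ┠──────────────────────┨              
           ┃   ┃Name        │Status ▼│┃              
───────────┨   ┃────────────┼────────┼┃              
           ┃   ┃Dave Brown  │Pending │┃              
           ┃   ┃Eve Jones   │Pending │┃              
           ┃   ┃Alice Wilson│Pending │┃              
           ┃   ┃>ve Brown   │Inactive│┃              
           ┃   ┃Alice Brown │Inactive│┃              
           ┃   ┗━━━━━━━━━━━━━━━━━━━━━━┛              
           ┃                                         
           ┃                                         
           ┃                                         
           ┃                                         
           ┃                                         
           ┃                                         
           ┃                                         
           ┃                                         


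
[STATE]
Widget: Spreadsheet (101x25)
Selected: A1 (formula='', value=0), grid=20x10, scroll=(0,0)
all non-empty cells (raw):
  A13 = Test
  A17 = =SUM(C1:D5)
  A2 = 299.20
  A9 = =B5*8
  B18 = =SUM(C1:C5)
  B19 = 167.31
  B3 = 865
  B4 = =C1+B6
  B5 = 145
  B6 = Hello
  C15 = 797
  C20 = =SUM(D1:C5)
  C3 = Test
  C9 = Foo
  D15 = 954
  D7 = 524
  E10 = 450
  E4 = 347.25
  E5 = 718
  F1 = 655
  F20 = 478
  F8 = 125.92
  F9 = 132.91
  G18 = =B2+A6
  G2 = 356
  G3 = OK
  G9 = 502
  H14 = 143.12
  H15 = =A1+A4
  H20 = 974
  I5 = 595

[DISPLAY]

A1:                                                                                                  
       A       B       C       D       E       F       G       H       I       J                     
-----------------------------------------------------------------------------------------------------
  1      [0]       0       0       0       0     655       0       0       0       0                 
  2   299.20       0       0       0       0       0     356       0       0       0                 
  3        0     865Test           0       0       0OK             0       0       0                 
  4        0#ERR!          0       0  347.25       0       0       0       0       0                 
  5        0     145       0       0     718       0       0       0     595       0                 
  6        0Hello          0       0       0       0       0       0       0       0                 
  7        0       0       0     524       0       0       0       0       0       0                 
  8        0       0       0       0       0  125.92       0       0       0       0                 
  9     1160       0Foo            0       0  132.91     502       0       0       0                 
 10        0       0       0       0     450       0       0       0       0       0                 
 11        0       0       0       0       0       0       0       0       0       0                 
 12        0       0       0       0       0       0       0       0       0       0                 
 13 Test           0       0       0       0       0       0       0       0       0                 
 14        0       0       0       0       0       0       0  143.12       0       0                 
 15        0       0     797     954       0       0       0       0       0       0                 
 16        0       0       0       0       0       0       0       0       0       0                 
 17        0       0       0       0       0       0       0       0       0       0                 
 18        0       0       0       0       0       0       0       0       0       0                 
 19        0  167.31       0       0       0       0       0       0       0       0                 
 20        0       0       0       0       0     478       0     974       0       0                 
                                                                                                     
                                                                                                     


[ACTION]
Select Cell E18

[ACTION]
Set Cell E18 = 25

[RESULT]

E18: 25                                                                                              
       A       B       C       D       E       F       G       H       I       J                     
-----------------------------------------------------------------------------------------------------
  1        0       0       0       0       0     655       0       0       0       0                 
  2   299.20       0       0       0       0       0     356       0       0       0                 
  3        0     865Test           0       0       0OK             0       0       0                 
  4        0#ERR!          0       0  347.25       0       0       0       0       0                 
  5        0     145       0       0     718       0       0       0     595       0                 
  6        0Hello          0       0       0       0       0       0       0       0                 
  7        0       0       0     524       0       0       0       0       0       0                 
  8        0       0       0       0       0  125.92       0       0       0       0                 
  9     1160       0Foo            0       0  132.91     502       0       0       0                 
 10        0       0       0       0     450       0       0       0       0       0                 
 11        0       0       0       0       0       0       0       0       0       0                 
 12        0       0       0       0       0       0       0       0       0       0                 
 13 Test           0       0       0       0       0       0       0       0       0                 
 14        0       0       0       0       0       0       0  143.12       0       0                 
 15        0       0     797     954       0       0       0       0       0       0                 
 16        0       0       0       0       0       0       0       0       0       0                 
 17        0       0       0       0       0       0       0       0       0       0                 
 18        0       0       0       0    [25]       0       0       0       0       0                 
 19        0  167.31       0       0       0       0       0       0       0       0                 
 20        0       0       0       0       0     478       0     974       0       0                 
                                                                                                     
                                                                                                     


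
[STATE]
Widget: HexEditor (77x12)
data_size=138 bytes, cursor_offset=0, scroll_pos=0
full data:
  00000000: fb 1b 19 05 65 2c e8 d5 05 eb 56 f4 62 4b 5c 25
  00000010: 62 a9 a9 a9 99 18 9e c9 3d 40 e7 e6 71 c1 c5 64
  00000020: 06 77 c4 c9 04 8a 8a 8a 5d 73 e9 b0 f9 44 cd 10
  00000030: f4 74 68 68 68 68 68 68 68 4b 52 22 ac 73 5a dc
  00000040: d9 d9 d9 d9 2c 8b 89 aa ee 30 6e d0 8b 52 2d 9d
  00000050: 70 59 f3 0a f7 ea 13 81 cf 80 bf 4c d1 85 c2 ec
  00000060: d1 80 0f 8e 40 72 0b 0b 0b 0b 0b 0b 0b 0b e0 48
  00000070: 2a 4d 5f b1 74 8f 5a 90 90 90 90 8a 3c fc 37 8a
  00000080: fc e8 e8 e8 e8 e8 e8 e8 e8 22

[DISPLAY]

00000000  FB 1b 19 05 65 2c e8 d5  05 eb 56 f4 62 4b 5c 25  |....e,....V.bK\%
00000010  62 a9 a9 a9 99 18 9e c9  3d 40 e7 e6 71 c1 c5 64  |b.......=@..q..d
00000020  06 77 c4 c9 04 8a 8a 8a  5d 73 e9 b0 f9 44 cd 10  |.w......]s...D..
00000030  f4 74 68 68 68 68 68 68  68 4b 52 22 ac 73 5a dc  |.thhhhhhhKR".sZ.
00000040  d9 d9 d9 d9 2c 8b 89 aa  ee 30 6e d0 8b 52 2d 9d  |....,....0n..R-.
00000050  70 59 f3 0a f7 ea 13 81  cf 80 bf 4c d1 85 c2 ec  |pY.........L....
00000060  d1 80 0f 8e 40 72 0b 0b  0b 0b 0b 0b 0b 0b e0 48  |....@r.........H
00000070  2a 4d 5f b1 74 8f 5a 90  90 90 90 8a 3c fc 37 8a  |*M_.t.Z.....<.7.
00000080  fc e8 e8 e8 e8 e8 e8 e8  e8 22                    |........."      
                                                                             
                                                                             
                                                                             


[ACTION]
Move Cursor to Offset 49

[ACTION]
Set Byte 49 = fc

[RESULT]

00000000  fb 1b 19 05 65 2c e8 d5  05 eb 56 f4 62 4b 5c 25  |....e,....V.bK\%
00000010  62 a9 a9 a9 99 18 9e c9  3d 40 e7 e6 71 c1 c5 64  |b.......=@..q..d
00000020  06 77 c4 c9 04 8a 8a 8a  5d 73 e9 b0 f9 44 cd 10  |.w......]s...D..
00000030  f4 FC 68 68 68 68 68 68  68 4b 52 22 ac 73 5a dc  |..hhhhhhhKR".sZ.
00000040  d9 d9 d9 d9 2c 8b 89 aa  ee 30 6e d0 8b 52 2d 9d  |....,....0n..R-.
00000050  70 59 f3 0a f7 ea 13 81  cf 80 bf 4c d1 85 c2 ec  |pY.........L....
00000060  d1 80 0f 8e 40 72 0b 0b  0b 0b 0b 0b 0b 0b e0 48  |....@r.........H
00000070  2a 4d 5f b1 74 8f 5a 90  90 90 90 8a 3c fc 37 8a  |*M_.t.Z.....<.7.
00000080  fc e8 e8 e8 e8 e8 e8 e8  e8 22                    |........."      
                                                                             
                                                                             
                                                                             


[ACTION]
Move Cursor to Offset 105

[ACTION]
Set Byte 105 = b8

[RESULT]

00000000  fb 1b 19 05 65 2c e8 d5  05 eb 56 f4 62 4b 5c 25  |....e,....V.bK\%
00000010  62 a9 a9 a9 99 18 9e c9  3d 40 e7 e6 71 c1 c5 64  |b.......=@..q..d
00000020  06 77 c4 c9 04 8a 8a 8a  5d 73 e9 b0 f9 44 cd 10  |.w......]s...D..
00000030  f4 fc 68 68 68 68 68 68  68 4b 52 22 ac 73 5a dc  |..hhhhhhhKR".sZ.
00000040  d9 d9 d9 d9 2c 8b 89 aa  ee 30 6e d0 8b 52 2d 9d  |....,....0n..R-.
00000050  70 59 f3 0a f7 ea 13 81  cf 80 bf 4c d1 85 c2 ec  |pY.........L....
00000060  d1 80 0f 8e 40 72 0b 0b  0b B8 0b 0b 0b 0b e0 48  |....@r.........H
00000070  2a 4d 5f b1 74 8f 5a 90  90 90 90 8a 3c fc 37 8a  |*M_.t.Z.....<.7.
00000080  fc e8 e8 e8 e8 e8 e8 e8  e8 22                    |........."      
                                                                             
                                                                             
                                                                             


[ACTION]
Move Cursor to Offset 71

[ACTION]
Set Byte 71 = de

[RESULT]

00000000  fb 1b 19 05 65 2c e8 d5  05 eb 56 f4 62 4b 5c 25  |....e,....V.bK\%
00000010  62 a9 a9 a9 99 18 9e c9  3d 40 e7 e6 71 c1 c5 64  |b.......=@..q..d
00000020  06 77 c4 c9 04 8a 8a 8a  5d 73 e9 b0 f9 44 cd 10  |.w......]s...D..
00000030  f4 fc 68 68 68 68 68 68  68 4b 52 22 ac 73 5a dc  |..hhhhhhhKR".sZ.
00000040  d9 d9 d9 d9 2c 8b 89 DE  ee 30 6e d0 8b 52 2d 9d  |....,....0n..R-.
00000050  70 59 f3 0a f7 ea 13 81  cf 80 bf 4c d1 85 c2 ec  |pY.........L....
00000060  d1 80 0f 8e 40 72 0b 0b  0b b8 0b 0b 0b 0b e0 48  |....@r.........H
00000070  2a 4d 5f b1 74 8f 5a 90  90 90 90 8a 3c fc 37 8a  |*M_.t.Z.....<.7.
00000080  fc e8 e8 e8 e8 e8 e8 e8  e8 22                    |........."      
                                                                             
                                                                             
                                                                             


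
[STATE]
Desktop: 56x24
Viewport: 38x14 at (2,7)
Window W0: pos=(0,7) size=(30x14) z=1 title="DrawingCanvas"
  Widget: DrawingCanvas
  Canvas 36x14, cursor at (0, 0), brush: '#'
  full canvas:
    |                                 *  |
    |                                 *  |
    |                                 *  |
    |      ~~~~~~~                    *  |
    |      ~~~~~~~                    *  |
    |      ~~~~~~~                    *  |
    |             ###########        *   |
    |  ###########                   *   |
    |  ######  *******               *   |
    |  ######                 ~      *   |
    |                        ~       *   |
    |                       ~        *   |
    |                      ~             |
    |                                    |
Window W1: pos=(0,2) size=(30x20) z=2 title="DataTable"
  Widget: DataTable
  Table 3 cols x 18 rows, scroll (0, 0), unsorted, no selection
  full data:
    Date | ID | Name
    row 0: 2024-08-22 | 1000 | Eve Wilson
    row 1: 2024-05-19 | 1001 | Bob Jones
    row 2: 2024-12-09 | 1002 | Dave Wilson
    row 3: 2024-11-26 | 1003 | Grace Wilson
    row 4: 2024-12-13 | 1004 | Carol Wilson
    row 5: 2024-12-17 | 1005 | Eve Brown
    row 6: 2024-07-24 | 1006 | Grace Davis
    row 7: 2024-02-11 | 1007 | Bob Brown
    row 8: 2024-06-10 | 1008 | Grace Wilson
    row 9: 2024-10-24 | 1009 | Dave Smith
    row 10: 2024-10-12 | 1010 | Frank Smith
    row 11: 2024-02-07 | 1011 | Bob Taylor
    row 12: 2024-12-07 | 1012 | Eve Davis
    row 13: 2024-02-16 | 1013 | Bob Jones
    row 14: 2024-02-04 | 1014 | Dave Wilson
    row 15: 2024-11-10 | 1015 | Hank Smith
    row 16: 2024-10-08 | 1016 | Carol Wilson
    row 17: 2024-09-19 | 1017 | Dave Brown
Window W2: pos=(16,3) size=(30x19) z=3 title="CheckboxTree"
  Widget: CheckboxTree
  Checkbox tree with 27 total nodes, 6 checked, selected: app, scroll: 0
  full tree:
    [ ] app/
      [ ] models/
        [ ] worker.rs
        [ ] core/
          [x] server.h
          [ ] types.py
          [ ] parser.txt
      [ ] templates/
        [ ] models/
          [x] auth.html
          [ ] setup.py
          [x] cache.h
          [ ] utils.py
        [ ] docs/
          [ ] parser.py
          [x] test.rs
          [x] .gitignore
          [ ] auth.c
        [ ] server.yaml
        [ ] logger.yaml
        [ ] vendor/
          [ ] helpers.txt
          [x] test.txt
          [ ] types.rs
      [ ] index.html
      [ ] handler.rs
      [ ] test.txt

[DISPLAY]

024-08-22│1000┃   [-] models/         
024-05-19│1001┃     [ ] worker.rs     
024-12-09│1002┃     [-] core/         
024-11-26│1003┃       [x] server.h    
024-12-13│1004┃       [ ] types.py    
024-12-17│1005┃       [ ] parser.txt  
024-07-24│1006┃   [-] templates/      
024-02-11│1007┃     [-] models/       
024-06-10│1008┃       [x] auth.html   
024-10-24│1009┃       [ ] setup.py    
024-10-12│1010┃       [x] cache.h     
024-02-07│1011┃       [ ] utils.py    
024-12-07│1012┃     [-] docs/         
024-02-16│1013┃       [ ] parser.py   


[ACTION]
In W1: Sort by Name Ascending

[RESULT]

024-02-11│1007┃   [-] models/         
024-05-19│1001┃     [ ] worker.rs     
024-02-16│1013┃     [-] core/         
024-02-07│1011┃       [x] server.h    
024-12-13│1004┃       [ ] types.py    
024-10-08│1016┃       [ ] parser.txt  
024-09-19│1017┃   [-] templates/      
024-10-24│1009┃     [-] models/       
024-12-09│1002┃       [x] auth.html   
024-02-04│1014┃       [ ] setup.py    
024-12-17│1005┃       [x] cache.h     
024-12-07│1012┃       [ ] utils.py    
024-08-22│1000┃     [-] docs/         
024-10-12│1010┃       [ ] parser.py   


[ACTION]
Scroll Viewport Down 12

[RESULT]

024-02-07│1011┃       [x] server.h    
024-12-13│1004┃       [ ] types.py    
024-10-08│1016┃       [ ] parser.txt  
024-09-19│1017┃   [-] templates/      
024-10-24│1009┃     [-] models/       
024-12-09│1002┃       [x] auth.html   
024-02-04│1014┃       [ ] setup.py    
024-12-17│1005┃       [x] cache.h     
024-12-07│1012┃       [ ] utils.py    
024-08-22│1000┃     [-] docs/         
024-10-12│1010┃       [ ] parser.py   
━━━━━━━━━━━━━━┗━━━━━━━━━━━━━━━━━━━━━━━
                                      
                                      


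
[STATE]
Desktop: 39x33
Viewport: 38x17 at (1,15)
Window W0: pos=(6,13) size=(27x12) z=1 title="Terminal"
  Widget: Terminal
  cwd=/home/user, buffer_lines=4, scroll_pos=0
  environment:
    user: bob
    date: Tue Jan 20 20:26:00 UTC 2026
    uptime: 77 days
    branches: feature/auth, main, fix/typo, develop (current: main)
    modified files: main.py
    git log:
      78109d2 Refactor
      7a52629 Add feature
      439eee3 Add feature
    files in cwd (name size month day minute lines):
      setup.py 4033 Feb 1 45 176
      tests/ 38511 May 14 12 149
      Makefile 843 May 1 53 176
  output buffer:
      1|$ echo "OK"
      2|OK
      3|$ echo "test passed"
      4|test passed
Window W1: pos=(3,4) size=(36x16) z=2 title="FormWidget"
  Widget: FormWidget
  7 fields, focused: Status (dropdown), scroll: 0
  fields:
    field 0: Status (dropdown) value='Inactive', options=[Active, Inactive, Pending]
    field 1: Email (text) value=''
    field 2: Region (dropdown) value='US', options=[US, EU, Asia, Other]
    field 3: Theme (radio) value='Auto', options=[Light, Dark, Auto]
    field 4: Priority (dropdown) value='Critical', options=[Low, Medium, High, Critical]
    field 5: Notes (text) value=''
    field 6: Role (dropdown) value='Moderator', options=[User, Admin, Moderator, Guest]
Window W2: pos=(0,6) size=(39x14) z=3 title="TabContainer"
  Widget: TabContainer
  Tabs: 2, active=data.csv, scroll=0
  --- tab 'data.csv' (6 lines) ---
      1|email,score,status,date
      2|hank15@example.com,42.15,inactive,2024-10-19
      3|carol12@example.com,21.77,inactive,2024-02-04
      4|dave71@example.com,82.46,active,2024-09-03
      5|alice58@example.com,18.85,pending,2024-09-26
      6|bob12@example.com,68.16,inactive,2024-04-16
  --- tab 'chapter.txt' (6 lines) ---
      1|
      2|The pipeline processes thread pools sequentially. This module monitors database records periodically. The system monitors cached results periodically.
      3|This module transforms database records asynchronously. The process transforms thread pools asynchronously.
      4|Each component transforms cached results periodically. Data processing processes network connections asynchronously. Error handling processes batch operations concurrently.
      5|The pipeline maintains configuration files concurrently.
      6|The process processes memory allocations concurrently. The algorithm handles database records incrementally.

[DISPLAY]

alice58@example.com,18.85,pending,202┃
bob12@example.com,68.16,inactive,2024┃
                                     ┃
                                     ┃
━━━━━━━━━━━━━━━━━━━━━━━━━━━━━━━━━━━━━┛
     ┃$ █                      ┃      
     ┃                         ┃      
     ┃                         ┃      
     ┃                         ┃      
     ┗━━━━━━━━━━━━━━━━━━━━━━━━━┛      
                                      
                                      
                                      
                                      
                                      
                                      
                                      


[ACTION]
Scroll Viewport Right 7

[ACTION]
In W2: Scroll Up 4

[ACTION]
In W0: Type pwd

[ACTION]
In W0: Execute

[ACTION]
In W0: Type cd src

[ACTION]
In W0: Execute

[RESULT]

alice58@example.com,18.85,pending,202┃
bob12@example.com,68.16,inactive,2024┃
                                     ┃
                                     ┃
━━━━━━━━━━━━━━━━━━━━━━━━━━━━━━━━━━━━━┛
     ┃/home/user               ┃      
     ┃$ cd src                 ┃      
     ┃                         ┃      
     ┃$ █                      ┃      
     ┗━━━━━━━━━━━━━━━━━━━━━━━━━┛      
                                      
                                      
                                      
                                      
                                      
                                      
                                      


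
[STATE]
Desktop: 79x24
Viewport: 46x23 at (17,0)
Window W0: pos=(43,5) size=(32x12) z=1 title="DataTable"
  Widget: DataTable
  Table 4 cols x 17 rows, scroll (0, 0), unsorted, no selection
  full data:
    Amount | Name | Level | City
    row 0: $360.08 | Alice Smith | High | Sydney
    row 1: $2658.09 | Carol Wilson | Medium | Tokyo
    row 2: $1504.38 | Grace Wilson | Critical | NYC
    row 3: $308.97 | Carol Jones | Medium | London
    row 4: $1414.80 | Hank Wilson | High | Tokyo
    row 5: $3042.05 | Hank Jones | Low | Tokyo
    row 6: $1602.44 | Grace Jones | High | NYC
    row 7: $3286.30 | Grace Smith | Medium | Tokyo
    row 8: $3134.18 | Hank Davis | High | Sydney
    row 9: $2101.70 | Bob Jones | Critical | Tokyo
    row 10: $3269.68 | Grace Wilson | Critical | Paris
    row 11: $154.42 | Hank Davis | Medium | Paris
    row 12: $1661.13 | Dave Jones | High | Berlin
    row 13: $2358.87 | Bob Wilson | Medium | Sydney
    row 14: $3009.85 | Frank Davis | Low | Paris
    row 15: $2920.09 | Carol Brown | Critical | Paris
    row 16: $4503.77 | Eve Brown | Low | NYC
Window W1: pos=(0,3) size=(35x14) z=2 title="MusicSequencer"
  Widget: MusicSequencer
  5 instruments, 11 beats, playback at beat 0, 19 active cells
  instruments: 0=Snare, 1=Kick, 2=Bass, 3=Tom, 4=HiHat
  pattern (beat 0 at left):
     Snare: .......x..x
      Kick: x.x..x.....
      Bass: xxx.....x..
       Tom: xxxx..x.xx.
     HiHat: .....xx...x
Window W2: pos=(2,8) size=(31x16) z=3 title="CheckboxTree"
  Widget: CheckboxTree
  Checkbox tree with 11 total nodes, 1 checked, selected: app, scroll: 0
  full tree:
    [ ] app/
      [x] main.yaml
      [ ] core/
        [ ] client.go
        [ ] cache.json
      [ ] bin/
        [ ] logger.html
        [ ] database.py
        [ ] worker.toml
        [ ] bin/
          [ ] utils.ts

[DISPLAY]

                                              
                                              
                                              
━━━━━━━━━━━━━━━━━┓                            
                 ┃                            
─────────────────┨        ┏━━━━━━━━━━━━━━━━━━━
0                ┃        ┃ DataTable         
█                ┃        ┠───────────────────
━━━━━━━━━━━━━━━┓ ┃        ┃Amount  │Name      
               ┃ ┃        ┃────────┼──────────
───────────────┨ ┃        ┃$360.08 │Alice Smit
               ┃ ┃        ┃$2658.09│Carol Wils
ml             ┃ ┃        ┃$1504.38│Grace Wils
               ┃ ┃        ┃$308.97 │Carol Jone
t.go           ┃ ┃        ┃$1414.80│Hank Wilso
.json          ┃ ┃        ┃$3042.05│Hank Jones
               ┃━┛        ┗━━━━━━━━━━━━━━━━━━━
r.html         ┃                              
ase.py         ┃                              
r.toml         ┃                              
               ┃                              
ls.ts          ┃                              
               ┃                              


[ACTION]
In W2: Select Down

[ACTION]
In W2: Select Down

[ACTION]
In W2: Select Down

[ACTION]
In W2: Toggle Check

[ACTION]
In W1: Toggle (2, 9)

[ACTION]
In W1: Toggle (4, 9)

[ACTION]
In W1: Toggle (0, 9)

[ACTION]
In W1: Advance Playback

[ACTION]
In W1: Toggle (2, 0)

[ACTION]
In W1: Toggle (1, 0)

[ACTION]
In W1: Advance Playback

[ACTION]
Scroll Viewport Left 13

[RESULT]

                                              
                                              
                                              
━━━━━━━━━━━━━━━━━━━━━━━━━━━━━━┓               
sicSequencer                  ┃               
──────────────────────────────┨        ┏━━━━━━
   01▼34567890                ┃        ┃ DataT
are·······█·██                ┃        ┠──────
━━━━━━━━━━━━━━━━━━━━━━━━━━━━┓ ┃        ┃Amount
CheckboxTree                ┃ ┃        ┃──────
────────────────────────────┨ ┃        ┃$360.0
[-] app/                    ┃ ┃        ┃$2658.
  [x] main.yaml             ┃ ┃        ┃$1504.
  [-] core/                 ┃ ┃        ┃$308.9
    [x] client.go           ┃ ┃        ┃$1414.
    [ ] cache.json          ┃ ┃        ┃$3042.
  [ ] bin/                  ┃━┛        ┗━━━━━━
    [ ] logger.html         ┃                 
    [ ] database.py         ┃                 
    [ ] worker.toml         ┃                 
    [ ] bin/                ┃                 
      [ ] utils.ts          ┃                 
                            ┃                 


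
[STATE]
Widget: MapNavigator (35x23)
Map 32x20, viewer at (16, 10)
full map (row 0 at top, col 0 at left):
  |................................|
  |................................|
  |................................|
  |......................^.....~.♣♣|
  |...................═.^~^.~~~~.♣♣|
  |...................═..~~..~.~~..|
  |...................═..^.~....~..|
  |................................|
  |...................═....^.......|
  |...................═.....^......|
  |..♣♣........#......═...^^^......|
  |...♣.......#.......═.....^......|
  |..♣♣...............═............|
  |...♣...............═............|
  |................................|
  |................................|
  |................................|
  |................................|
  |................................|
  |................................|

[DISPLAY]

                                   
 ................................  
 ................................  
 ................................  
 ......................^.....~.♣♣  
 ...................═.^~^.~~~~.♣♣  
 ...................═..~~..~.~~..  
 ...................═..^.~....~..  
 ................................  
 ...................═....^.......  
 ...................═.....^......  
 ..♣♣........#...@..═...^^^......  
 ...♣.......#.......═.....^......  
 ..♣♣...............═............  
 ...♣...............═............  
 ................................  
 ................................  
 ................................  
 ................................  
 ................................  
 ................................  
                                   
                                   


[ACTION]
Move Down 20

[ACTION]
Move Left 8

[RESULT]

         ...................═....^.
         ...................═.....^
         ..♣♣........#......═...^^^
         ...♣.......#.......═.....^
         ..♣♣...............═......
         ...♣...............═......
         ..........................
         ..........................
         ..........................
         ..........................
         ..........................
         ........@.................
                                   
                                   
                                   
                                   
                                   
                                   
                                   
                                   
                                   
                                   
                                   


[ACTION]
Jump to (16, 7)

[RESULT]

                                   
                                   
                                   
                                   
 ................................  
 ................................  
 ................................  
 ......................^.....~.♣♣  
 ...................═.^~^.~~~~.♣♣  
 ...................═..~~..~.~~..  
 ...................═..^.~....~..  
 ................@...............  
 ...................═....^.......  
 ...................═.....^......  
 ..♣♣........#......═...^^^......  
 ...♣.......#.......═.....^......  
 ..♣♣...............═............  
 ...♣...............═............  
 ................................  
 ................................  
 ................................  
 ................................  
 ................................  


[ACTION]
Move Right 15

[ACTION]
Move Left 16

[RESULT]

                                   
                                   
                                   
                                   
  ................................ 
  ................................ 
  ................................ 
  ......................^.....~.♣♣ 
  ...................═.^~^.~~~~.♣♣ 
  ...................═..~~..~.~~.. 
  ...................═..^.~....~.. 
  ...............@................ 
  ...................═....^....... 
  ...................═.....^...... 
  ..♣♣........#......═...^^^...... 
  ...♣.......#.......═.....^...... 
  ..♣♣...............═............ 
  ...♣...............═............ 
  ................................ 
  ................................ 
  ................................ 
  ................................ 
  ................................ 


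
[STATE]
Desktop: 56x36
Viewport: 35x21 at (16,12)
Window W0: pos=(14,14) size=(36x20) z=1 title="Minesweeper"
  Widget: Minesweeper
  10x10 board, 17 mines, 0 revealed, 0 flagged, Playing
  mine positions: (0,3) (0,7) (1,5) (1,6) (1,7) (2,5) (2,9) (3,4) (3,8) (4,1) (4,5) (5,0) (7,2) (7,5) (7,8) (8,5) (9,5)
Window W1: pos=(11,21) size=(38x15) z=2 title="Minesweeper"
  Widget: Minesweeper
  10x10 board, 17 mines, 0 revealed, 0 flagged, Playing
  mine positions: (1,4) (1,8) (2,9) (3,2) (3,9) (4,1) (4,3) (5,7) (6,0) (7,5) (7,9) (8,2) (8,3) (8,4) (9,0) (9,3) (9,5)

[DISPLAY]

                                   
                                   
━━━━━━━━━━━━━━━━━━━━━━━━━━━━━━━━━┓ 
Minesweeper                      ┃ 
─────────────────────────────────┨ 
■■■■■■■■■                        ┃ 
■■■■■■■■■                        ┃ 
■■■■■■■■■                        ┃ 
■■■■■■■■■                        ┃ 
━━━━━━━━━━━━━━━━━━━━━━━━━━━━━━━━┓┃ 
esweeper                        ┃┃ 
────────────────────────────────┨┃ 
■■■■■■                          ┃┃ 
■■■■■■                          ┃┃ 
■■■■■■                          ┃┃ 
■■■■■■                          ┃┃ 
■■■■■■                          ┃┃ 
■■■■■■                          ┃┃ 
■■■■■■                          ┃┃ 
■■■■■■                          ┃┃ 
■■■■■■                          ┃┃ 


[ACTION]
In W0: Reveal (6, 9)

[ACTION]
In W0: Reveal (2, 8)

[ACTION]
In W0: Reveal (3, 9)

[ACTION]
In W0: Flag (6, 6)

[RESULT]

                                   
                                   
━━━━━━━━━━━━━━━━━━━━━━━━━━━━━━━━━┓ 
Minesweeper                      ┃ 
─────────────────────────────────┨ 
■■■■■■■■■                        ┃ 
■■■■■■■■■                        ┃ 
■■■■■■■3■                        ┃ 
■■■■■■■■2                        ┃ 
━━━━━━━━━━━━━━━━━━━━━━━━━━━━━━━━┓┃ 
esweeper                        ┃┃ 
────────────────────────────────┨┃ 
■■■■■■                          ┃┃ 
■■■■■■                          ┃┃ 
■■■■■■                          ┃┃ 
■■■■■■                          ┃┃ 
■■■■■■                          ┃┃ 
■■■■■■                          ┃┃ 
■■■■■■                          ┃┃ 
■■■■■■                          ┃┃ 
■■■■■■                          ┃┃ 
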